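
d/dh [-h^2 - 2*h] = -2*h - 2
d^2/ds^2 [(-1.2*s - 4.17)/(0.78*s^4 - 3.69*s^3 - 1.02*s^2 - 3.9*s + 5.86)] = (-8.76096*s^7 + 4.52088000000001*s^6 + 267.75522*s^5 - 670.633668*s^4 - 58.639536*s^3 - 468.747756*s^2 - 683.582868*s - 231.550848)/(0.474552*s^12 - 6.734988*s^11 + 29.99997*s^10 - 39.747105*s^9 + 38.814822*s^8 - 253.40607*s^7 + 157.855014*s^6 - 155.168892*s^5 + 558.089856*s^4 - 299.591892*s^3 + 162.312624*s^2 - 401.77332*s + 201.230056)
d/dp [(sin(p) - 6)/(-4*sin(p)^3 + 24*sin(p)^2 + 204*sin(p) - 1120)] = (sin(p)^3 - 12*sin(p)^2 + 36*sin(p) + 13)*cos(p)/(2*(sin(p)^3 - 6*sin(p)^2 - 51*sin(p) + 280)^2)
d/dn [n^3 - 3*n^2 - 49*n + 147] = 3*n^2 - 6*n - 49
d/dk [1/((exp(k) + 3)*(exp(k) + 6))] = (-2*exp(k) - 9)*exp(k)/(exp(4*k) + 18*exp(3*k) + 117*exp(2*k) + 324*exp(k) + 324)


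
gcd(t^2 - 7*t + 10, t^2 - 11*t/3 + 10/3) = t - 2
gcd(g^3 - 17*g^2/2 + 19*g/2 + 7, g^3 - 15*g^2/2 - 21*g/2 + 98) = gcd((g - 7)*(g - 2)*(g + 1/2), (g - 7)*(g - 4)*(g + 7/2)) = g - 7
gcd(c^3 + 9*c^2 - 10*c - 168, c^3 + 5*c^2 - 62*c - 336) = c^2 + 13*c + 42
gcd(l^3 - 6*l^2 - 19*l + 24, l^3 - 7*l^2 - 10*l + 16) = l^2 - 9*l + 8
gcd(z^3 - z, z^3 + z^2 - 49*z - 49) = z + 1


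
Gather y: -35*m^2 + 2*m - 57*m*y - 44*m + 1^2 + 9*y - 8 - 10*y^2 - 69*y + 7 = -35*m^2 - 42*m - 10*y^2 + y*(-57*m - 60)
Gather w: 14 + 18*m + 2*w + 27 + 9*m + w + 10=27*m + 3*w + 51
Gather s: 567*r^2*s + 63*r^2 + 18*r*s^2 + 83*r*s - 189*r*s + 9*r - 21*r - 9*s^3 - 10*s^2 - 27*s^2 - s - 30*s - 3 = 63*r^2 - 12*r - 9*s^3 + s^2*(18*r - 37) + s*(567*r^2 - 106*r - 31) - 3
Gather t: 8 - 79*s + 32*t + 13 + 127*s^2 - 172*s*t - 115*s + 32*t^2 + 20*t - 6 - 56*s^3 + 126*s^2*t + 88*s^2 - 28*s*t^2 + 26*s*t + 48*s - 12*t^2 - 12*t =-56*s^3 + 215*s^2 - 146*s + t^2*(20 - 28*s) + t*(126*s^2 - 146*s + 40) + 15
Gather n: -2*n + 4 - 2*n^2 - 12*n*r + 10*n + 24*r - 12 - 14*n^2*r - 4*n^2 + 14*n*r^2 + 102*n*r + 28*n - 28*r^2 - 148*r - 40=n^2*(-14*r - 6) + n*(14*r^2 + 90*r + 36) - 28*r^2 - 124*r - 48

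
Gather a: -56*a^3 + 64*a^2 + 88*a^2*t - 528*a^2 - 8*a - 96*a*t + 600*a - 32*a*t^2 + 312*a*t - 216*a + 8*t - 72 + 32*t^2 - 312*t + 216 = -56*a^3 + a^2*(88*t - 464) + a*(-32*t^2 + 216*t + 376) + 32*t^2 - 304*t + 144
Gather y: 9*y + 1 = 9*y + 1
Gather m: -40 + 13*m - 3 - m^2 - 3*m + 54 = -m^2 + 10*m + 11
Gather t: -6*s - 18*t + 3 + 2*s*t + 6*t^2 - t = -6*s + 6*t^2 + t*(2*s - 19) + 3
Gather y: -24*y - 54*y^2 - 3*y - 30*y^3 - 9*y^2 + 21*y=-30*y^3 - 63*y^2 - 6*y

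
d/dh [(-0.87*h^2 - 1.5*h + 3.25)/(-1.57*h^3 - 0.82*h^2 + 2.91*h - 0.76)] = (-1.3659*h^4 - 4.71*h^3 + 11.5458*h^2 + 6.6524*h - 8.3175)/(2.4649*h^6 + 2.5748*h^5 - 8.465*h^4 - 2.386*h^3 + 9.7145*h^2 - 4.4232*h + 0.5776)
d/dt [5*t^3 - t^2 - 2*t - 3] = 15*t^2 - 2*t - 2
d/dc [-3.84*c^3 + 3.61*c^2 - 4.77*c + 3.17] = -11.52*c^2 + 7.22*c - 4.77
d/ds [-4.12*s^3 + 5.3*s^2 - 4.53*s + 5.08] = -12.36*s^2 + 10.6*s - 4.53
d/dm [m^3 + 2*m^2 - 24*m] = 3*m^2 + 4*m - 24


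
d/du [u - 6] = 1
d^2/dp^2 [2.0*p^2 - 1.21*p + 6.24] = 4.00000000000000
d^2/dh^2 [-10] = 0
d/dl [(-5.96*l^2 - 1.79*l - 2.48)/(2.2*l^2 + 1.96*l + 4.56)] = (-7.7436*l^2 - 43.4432*l - 3.3016)/(4.84*l^4 + 8.624*l^3 + 23.9056*l^2 + 17.8752*l + 20.7936)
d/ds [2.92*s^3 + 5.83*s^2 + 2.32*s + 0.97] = 8.76*s^2 + 11.66*s + 2.32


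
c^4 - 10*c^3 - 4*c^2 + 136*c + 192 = (c - 8)*(c - 6)*(c + 2)^2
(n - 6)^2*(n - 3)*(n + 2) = n^4 - 13*n^3 + 42*n^2 + 36*n - 216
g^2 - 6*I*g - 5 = (g - 5*I)*(g - I)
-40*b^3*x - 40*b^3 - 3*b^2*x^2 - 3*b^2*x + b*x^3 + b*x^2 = (-8*b + x)*(5*b + x)*(b*x + b)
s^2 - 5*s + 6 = (s - 3)*(s - 2)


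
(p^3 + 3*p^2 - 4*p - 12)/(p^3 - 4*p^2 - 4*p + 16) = (p + 3)/(p - 4)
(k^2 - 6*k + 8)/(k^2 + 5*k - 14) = (k - 4)/(k + 7)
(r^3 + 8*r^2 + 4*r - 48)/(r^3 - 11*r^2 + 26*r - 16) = (r^2 + 10*r + 24)/(r^2 - 9*r + 8)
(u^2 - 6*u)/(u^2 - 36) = u/(u + 6)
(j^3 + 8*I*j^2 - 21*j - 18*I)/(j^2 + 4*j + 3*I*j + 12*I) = (j^2 + 5*I*j - 6)/(j + 4)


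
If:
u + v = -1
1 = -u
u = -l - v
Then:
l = 1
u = -1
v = 0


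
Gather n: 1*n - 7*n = -6*n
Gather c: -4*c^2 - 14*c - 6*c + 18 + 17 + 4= -4*c^2 - 20*c + 39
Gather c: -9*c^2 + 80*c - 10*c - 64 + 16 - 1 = -9*c^2 + 70*c - 49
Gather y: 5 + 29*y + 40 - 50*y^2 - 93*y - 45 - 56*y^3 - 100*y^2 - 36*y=-56*y^3 - 150*y^2 - 100*y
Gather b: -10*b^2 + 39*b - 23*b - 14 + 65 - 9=-10*b^2 + 16*b + 42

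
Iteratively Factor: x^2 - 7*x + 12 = (x - 3)*(x - 4)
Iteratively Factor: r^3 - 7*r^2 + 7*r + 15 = (r - 5)*(r^2 - 2*r - 3) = (r - 5)*(r - 3)*(r + 1)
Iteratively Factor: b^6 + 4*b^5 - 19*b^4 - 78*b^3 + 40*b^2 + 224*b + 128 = (b + 4)*(b^5 - 19*b^3 - 2*b^2 + 48*b + 32) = (b - 4)*(b + 4)*(b^4 + 4*b^3 - 3*b^2 - 14*b - 8) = (b - 4)*(b + 1)*(b + 4)*(b^3 + 3*b^2 - 6*b - 8) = (b - 4)*(b + 1)^2*(b + 4)*(b^2 + 2*b - 8) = (b - 4)*(b + 1)^2*(b + 4)^2*(b - 2)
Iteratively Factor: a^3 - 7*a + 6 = (a - 1)*(a^2 + a - 6) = (a - 2)*(a - 1)*(a + 3)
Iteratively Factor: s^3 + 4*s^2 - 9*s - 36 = (s + 3)*(s^2 + s - 12) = (s - 3)*(s + 3)*(s + 4)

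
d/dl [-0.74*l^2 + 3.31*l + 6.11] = 3.31 - 1.48*l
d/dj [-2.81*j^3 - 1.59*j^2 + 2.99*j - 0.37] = -8.43*j^2 - 3.18*j + 2.99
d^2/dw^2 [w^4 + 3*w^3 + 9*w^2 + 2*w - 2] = 12*w^2 + 18*w + 18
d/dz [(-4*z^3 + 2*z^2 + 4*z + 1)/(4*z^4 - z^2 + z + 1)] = (4*(-3*z^2 + z + 1)*(4*z^4 - z^2 + z + 1) - (16*z^3 - 2*z + 1)*(-4*z^3 + 2*z^2 + 4*z + 1))/(4*z^4 - z^2 + z + 1)^2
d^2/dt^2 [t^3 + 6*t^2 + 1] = 6*t + 12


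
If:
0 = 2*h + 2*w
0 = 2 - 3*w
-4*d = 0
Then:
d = 0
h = -2/3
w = 2/3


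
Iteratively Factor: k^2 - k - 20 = (k - 5)*(k + 4)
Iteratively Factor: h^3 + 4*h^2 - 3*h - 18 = (h + 3)*(h^2 + h - 6) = (h - 2)*(h + 3)*(h + 3)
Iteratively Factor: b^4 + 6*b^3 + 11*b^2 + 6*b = (b + 3)*(b^3 + 3*b^2 + 2*b) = (b + 2)*(b + 3)*(b^2 + b) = (b + 1)*(b + 2)*(b + 3)*(b)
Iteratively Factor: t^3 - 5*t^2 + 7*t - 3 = (t - 1)*(t^2 - 4*t + 3) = (t - 1)^2*(t - 3)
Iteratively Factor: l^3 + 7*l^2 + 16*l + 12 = (l + 3)*(l^2 + 4*l + 4) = (l + 2)*(l + 3)*(l + 2)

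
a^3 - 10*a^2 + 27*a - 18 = (a - 6)*(a - 3)*(a - 1)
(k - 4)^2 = k^2 - 8*k + 16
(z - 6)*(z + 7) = z^2 + z - 42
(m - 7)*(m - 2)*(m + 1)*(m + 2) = m^4 - 6*m^3 - 11*m^2 + 24*m + 28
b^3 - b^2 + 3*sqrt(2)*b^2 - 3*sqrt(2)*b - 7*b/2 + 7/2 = (b - 1)*(b - sqrt(2)/2)*(b + 7*sqrt(2)/2)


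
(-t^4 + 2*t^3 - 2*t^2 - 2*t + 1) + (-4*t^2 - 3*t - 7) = -t^4 + 2*t^3 - 6*t^2 - 5*t - 6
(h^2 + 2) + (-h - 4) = h^2 - h - 2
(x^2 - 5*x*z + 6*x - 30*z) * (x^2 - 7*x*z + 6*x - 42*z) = x^4 - 12*x^3*z + 12*x^3 + 35*x^2*z^2 - 144*x^2*z + 36*x^2 + 420*x*z^2 - 432*x*z + 1260*z^2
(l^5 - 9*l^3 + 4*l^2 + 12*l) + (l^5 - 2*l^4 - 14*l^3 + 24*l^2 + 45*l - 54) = 2*l^5 - 2*l^4 - 23*l^3 + 28*l^2 + 57*l - 54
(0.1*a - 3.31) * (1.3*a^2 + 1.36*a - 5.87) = 0.13*a^3 - 4.167*a^2 - 5.0886*a + 19.4297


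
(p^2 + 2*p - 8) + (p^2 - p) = 2*p^2 + p - 8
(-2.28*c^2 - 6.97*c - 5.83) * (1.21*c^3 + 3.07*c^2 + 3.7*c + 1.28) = -2.7588*c^5 - 15.4333*c^4 - 36.8882*c^3 - 46.6055*c^2 - 30.4926*c - 7.4624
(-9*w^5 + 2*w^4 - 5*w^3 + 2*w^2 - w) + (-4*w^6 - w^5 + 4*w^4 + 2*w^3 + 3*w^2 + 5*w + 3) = -4*w^6 - 10*w^5 + 6*w^4 - 3*w^3 + 5*w^2 + 4*w + 3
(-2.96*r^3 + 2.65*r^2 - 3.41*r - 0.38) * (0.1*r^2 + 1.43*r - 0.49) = -0.296*r^5 - 3.9678*r^4 + 4.8989*r^3 - 6.2128*r^2 + 1.1275*r + 0.1862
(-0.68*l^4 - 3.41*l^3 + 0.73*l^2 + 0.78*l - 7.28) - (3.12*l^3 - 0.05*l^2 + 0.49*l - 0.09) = -0.68*l^4 - 6.53*l^3 + 0.78*l^2 + 0.29*l - 7.19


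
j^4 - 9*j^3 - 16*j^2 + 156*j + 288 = (j - 8)*(j - 6)*(j + 2)*(j + 3)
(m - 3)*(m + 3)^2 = m^3 + 3*m^2 - 9*m - 27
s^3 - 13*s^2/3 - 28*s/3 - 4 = (s - 6)*(s + 2/3)*(s + 1)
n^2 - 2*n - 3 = (n - 3)*(n + 1)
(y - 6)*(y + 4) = y^2 - 2*y - 24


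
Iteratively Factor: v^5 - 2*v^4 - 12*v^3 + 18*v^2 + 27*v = (v)*(v^4 - 2*v^3 - 12*v^2 + 18*v + 27) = v*(v + 1)*(v^3 - 3*v^2 - 9*v + 27) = v*(v - 3)*(v + 1)*(v^2 - 9) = v*(v - 3)^2*(v + 1)*(v + 3)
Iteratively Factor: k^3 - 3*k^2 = (k)*(k^2 - 3*k) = k^2*(k - 3)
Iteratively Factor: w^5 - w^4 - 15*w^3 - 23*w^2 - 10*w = (w + 2)*(w^4 - 3*w^3 - 9*w^2 - 5*w) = (w - 5)*(w + 2)*(w^3 + 2*w^2 + w) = (w - 5)*(w + 1)*(w + 2)*(w^2 + w) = w*(w - 5)*(w + 1)*(w + 2)*(w + 1)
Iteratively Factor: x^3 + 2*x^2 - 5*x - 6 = (x - 2)*(x^2 + 4*x + 3) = (x - 2)*(x + 1)*(x + 3)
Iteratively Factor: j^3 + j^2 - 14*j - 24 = (j - 4)*(j^2 + 5*j + 6) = (j - 4)*(j + 3)*(j + 2)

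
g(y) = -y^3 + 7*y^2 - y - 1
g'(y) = -3*y^2 + 14*y - 1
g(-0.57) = 2.03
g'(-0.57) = -9.95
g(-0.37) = 0.38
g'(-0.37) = -6.59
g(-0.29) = -0.10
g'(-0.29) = -5.31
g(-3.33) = 116.88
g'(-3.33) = -80.89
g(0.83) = 2.42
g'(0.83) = 8.55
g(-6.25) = 522.83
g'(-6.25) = -205.69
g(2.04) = 17.60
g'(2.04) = 15.08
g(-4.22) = 203.03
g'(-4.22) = -113.51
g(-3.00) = 92.00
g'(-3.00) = -70.00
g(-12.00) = 2747.00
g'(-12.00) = -601.00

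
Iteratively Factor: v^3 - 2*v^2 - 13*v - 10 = (v + 2)*(v^2 - 4*v - 5) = (v + 1)*(v + 2)*(v - 5)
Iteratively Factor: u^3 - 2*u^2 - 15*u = (u)*(u^2 - 2*u - 15) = u*(u + 3)*(u - 5)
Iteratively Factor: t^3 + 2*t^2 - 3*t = (t)*(t^2 + 2*t - 3) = t*(t - 1)*(t + 3)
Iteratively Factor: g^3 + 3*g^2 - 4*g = (g)*(g^2 + 3*g - 4) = g*(g + 4)*(g - 1)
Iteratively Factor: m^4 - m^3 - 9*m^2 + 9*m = (m - 3)*(m^3 + 2*m^2 - 3*m) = m*(m - 3)*(m^2 + 2*m - 3) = m*(m - 3)*(m - 1)*(m + 3)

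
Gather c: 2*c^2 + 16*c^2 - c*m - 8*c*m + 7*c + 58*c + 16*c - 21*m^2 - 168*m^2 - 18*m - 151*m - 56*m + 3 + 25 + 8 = 18*c^2 + c*(81 - 9*m) - 189*m^2 - 225*m + 36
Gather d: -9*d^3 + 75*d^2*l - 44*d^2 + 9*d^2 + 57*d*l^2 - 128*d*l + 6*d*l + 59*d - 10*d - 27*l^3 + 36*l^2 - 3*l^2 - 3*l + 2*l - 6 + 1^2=-9*d^3 + d^2*(75*l - 35) + d*(57*l^2 - 122*l + 49) - 27*l^3 + 33*l^2 - l - 5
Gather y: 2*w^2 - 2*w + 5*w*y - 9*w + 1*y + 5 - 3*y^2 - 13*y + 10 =2*w^2 - 11*w - 3*y^2 + y*(5*w - 12) + 15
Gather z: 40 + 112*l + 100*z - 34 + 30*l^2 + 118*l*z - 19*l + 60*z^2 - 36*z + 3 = 30*l^2 + 93*l + 60*z^2 + z*(118*l + 64) + 9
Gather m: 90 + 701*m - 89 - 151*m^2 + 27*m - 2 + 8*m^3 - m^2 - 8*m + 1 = 8*m^3 - 152*m^2 + 720*m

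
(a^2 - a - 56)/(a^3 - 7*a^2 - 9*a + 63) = (a^2 - a - 56)/(a^3 - 7*a^2 - 9*a + 63)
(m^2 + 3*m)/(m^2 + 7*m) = (m + 3)/(m + 7)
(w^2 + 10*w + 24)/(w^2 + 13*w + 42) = (w + 4)/(w + 7)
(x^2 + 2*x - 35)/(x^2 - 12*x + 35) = (x + 7)/(x - 7)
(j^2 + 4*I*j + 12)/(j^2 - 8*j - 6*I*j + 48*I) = (j^2 + 4*I*j + 12)/(j^2 - 8*j - 6*I*j + 48*I)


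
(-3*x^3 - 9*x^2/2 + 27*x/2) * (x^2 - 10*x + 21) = -3*x^5 + 51*x^4/2 - 9*x^3/2 - 459*x^2/2 + 567*x/2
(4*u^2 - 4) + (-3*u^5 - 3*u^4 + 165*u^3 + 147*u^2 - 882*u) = -3*u^5 - 3*u^4 + 165*u^3 + 151*u^2 - 882*u - 4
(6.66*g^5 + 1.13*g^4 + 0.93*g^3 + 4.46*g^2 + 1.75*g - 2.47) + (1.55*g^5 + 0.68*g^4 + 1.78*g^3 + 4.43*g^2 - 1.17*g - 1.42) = 8.21*g^5 + 1.81*g^4 + 2.71*g^3 + 8.89*g^2 + 0.58*g - 3.89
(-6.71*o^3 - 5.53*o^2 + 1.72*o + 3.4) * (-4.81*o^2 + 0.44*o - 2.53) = 32.2751*o^5 + 23.6469*o^4 + 6.2699*o^3 - 1.6063*o^2 - 2.8556*o - 8.602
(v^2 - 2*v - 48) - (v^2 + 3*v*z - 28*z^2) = -3*v*z - 2*v + 28*z^2 - 48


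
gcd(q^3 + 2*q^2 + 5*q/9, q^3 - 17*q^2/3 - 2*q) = q^2 + q/3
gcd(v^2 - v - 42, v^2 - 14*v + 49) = v - 7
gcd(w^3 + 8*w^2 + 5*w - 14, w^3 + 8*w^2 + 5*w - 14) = w^3 + 8*w^2 + 5*w - 14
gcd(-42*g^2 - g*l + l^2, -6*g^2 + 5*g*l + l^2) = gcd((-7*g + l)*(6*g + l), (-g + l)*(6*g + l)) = 6*g + l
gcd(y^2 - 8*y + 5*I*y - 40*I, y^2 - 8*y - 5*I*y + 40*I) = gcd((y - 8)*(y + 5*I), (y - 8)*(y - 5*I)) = y - 8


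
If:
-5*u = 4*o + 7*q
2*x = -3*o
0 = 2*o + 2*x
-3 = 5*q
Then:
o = 0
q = -3/5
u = 21/25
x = 0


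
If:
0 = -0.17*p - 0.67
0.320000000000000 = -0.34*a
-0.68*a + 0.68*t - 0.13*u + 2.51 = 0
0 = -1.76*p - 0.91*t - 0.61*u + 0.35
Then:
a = -0.94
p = -3.94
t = -1.83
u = 14.67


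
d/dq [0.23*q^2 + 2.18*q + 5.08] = 0.46*q + 2.18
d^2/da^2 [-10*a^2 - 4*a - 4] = -20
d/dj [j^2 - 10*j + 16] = 2*j - 10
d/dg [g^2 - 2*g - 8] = 2*g - 2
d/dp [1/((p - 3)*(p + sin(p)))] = ((3 - p)*(p + sin(p)) - (p - 3)^2*(cos(p) + 1))/((p - 3)^3*(p + sin(p))^2)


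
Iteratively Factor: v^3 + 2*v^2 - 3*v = (v + 3)*(v^2 - v) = (v - 1)*(v + 3)*(v)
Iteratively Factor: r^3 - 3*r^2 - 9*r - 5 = (r - 5)*(r^2 + 2*r + 1) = (r - 5)*(r + 1)*(r + 1)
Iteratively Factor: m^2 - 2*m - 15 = (m - 5)*(m + 3)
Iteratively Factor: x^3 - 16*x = (x - 4)*(x^2 + 4*x) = (x - 4)*(x + 4)*(x)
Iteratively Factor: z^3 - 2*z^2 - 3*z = (z - 3)*(z^2 + z) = z*(z - 3)*(z + 1)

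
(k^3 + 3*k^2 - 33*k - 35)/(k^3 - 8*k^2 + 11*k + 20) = (k + 7)/(k - 4)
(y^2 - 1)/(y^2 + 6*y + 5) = (y - 1)/(y + 5)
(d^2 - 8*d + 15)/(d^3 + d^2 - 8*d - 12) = (d - 5)/(d^2 + 4*d + 4)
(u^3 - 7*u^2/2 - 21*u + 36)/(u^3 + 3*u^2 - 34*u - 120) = (u - 3/2)/(u + 5)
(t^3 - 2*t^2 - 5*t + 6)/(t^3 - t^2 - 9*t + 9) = (t + 2)/(t + 3)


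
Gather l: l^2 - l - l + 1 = l^2 - 2*l + 1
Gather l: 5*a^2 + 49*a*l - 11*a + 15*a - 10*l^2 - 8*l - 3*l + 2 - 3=5*a^2 + 4*a - 10*l^2 + l*(49*a - 11) - 1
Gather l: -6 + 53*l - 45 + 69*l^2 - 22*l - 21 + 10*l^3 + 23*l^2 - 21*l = 10*l^3 + 92*l^2 + 10*l - 72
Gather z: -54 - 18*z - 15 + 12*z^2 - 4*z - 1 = 12*z^2 - 22*z - 70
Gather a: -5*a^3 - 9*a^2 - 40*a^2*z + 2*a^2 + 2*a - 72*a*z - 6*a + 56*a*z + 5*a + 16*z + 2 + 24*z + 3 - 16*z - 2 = -5*a^3 + a^2*(-40*z - 7) + a*(1 - 16*z) + 24*z + 3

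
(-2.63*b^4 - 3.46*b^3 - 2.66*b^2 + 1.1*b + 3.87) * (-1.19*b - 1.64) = 3.1297*b^5 + 8.4306*b^4 + 8.8398*b^3 + 3.0534*b^2 - 6.4093*b - 6.3468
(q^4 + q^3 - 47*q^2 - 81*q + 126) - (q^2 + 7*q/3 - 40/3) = q^4 + q^3 - 48*q^2 - 250*q/3 + 418/3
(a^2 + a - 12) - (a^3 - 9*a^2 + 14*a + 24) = -a^3 + 10*a^2 - 13*a - 36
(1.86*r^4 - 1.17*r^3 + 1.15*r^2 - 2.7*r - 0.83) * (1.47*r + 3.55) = 2.7342*r^5 + 4.8831*r^4 - 2.463*r^3 + 0.113499999999999*r^2 - 10.8051*r - 2.9465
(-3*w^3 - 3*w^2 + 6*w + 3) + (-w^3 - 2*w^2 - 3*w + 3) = -4*w^3 - 5*w^2 + 3*w + 6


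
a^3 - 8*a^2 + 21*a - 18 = (a - 3)^2*(a - 2)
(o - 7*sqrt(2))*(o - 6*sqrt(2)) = o^2 - 13*sqrt(2)*o + 84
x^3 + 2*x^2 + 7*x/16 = x*(x + 1/4)*(x + 7/4)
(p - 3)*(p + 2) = p^2 - p - 6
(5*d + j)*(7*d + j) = 35*d^2 + 12*d*j + j^2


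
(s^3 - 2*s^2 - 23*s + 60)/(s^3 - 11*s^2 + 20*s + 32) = (s^2 + 2*s - 15)/(s^2 - 7*s - 8)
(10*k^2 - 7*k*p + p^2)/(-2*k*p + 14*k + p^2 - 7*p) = (-5*k + p)/(p - 7)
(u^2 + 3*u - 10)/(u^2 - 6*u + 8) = (u + 5)/(u - 4)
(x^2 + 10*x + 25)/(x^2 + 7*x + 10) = (x + 5)/(x + 2)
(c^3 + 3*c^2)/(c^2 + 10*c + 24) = c^2*(c + 3)/(c^2 + 10*c + 24)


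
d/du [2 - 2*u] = -2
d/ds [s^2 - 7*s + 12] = 2*s - 7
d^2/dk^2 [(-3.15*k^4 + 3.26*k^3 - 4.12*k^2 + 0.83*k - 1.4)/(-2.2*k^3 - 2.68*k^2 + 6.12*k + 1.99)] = (-5.6843418860808e-14*k^8 - 5.6843418860808e-14*k^7 + 208.39584*k^6 - 514.70508*k^5 + 820.60332*k^4 + 820.305968*k^3 - 53.059164*k^2 - 205.017132*k + 172.653312)/(10.648*k^9 + 38.9136*k^8 - 41.45856*k^7 - 226.147088*k^6 + 44.931936*k^5 + 419.014608*k^4 - 7.24916400000001*k^3 - 191.763564*k^2 - 72.707436*k - 7.880599)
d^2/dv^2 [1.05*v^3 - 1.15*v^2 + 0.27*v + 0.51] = 6.3*v - 2.3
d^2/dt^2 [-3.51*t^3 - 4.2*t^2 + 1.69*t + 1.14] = -21.06*t - 8.4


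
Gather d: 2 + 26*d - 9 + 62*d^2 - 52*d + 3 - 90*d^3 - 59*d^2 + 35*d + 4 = -90*d^3 + 3*d^2 + 9*d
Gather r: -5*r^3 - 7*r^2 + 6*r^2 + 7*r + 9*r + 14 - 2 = -5*r^3 - r^2 + 16*r + 12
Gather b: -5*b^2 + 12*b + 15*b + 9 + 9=-5*b^2 + 27*b + 18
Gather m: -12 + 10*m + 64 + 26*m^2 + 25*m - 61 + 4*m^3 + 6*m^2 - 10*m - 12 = 4*m^3 + 32*m^2 + 25*m - 21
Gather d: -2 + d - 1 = d - 3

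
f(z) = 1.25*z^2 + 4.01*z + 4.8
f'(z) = 2.5*z + 4.01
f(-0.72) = 2.56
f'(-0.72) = 2.21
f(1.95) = 17.37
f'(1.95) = 8.88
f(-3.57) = 6.42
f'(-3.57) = -4.92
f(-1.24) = 1.75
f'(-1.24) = 0.91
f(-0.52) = 3.05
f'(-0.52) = 2.71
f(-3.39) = 5.57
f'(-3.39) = -4.46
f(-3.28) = 5.10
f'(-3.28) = -4.19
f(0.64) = 7.88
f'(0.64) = 5.61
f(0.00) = 4.80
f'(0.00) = 4.01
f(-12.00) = 136.68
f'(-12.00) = -25.99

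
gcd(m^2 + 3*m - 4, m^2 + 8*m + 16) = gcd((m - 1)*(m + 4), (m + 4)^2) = m + 4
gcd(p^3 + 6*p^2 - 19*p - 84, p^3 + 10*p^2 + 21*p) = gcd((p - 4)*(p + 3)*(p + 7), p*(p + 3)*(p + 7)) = p^2 + 10*p + 21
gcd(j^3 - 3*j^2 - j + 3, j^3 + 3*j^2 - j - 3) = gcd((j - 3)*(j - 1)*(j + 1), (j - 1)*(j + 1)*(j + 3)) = j^2 - 1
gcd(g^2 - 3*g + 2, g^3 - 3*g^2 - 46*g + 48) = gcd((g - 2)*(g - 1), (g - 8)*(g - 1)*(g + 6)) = g - 1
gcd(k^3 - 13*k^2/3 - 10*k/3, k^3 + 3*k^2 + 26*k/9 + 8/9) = k + 2/3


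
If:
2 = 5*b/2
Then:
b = 4/5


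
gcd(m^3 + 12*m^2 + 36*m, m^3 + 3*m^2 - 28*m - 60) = m + 6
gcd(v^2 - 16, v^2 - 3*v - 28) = v + 4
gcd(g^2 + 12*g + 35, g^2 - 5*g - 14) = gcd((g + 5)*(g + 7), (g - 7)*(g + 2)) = 1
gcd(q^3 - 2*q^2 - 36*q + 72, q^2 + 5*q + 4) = 1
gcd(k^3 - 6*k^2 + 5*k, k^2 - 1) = k - 1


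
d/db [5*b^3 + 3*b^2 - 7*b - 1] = 15*b^2 + 6*b - 7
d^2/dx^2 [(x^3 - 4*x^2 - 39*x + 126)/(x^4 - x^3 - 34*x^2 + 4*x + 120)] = 2*(x^9 - 12*x^8 - 120*x^7 + 1370*x^6 + 639*x^5 - 34878*x^4 + 37032*x^3 + 269136*x^2 - 440208*x + 477216)/(x^12 - 3*x^11 - 99*x^10 + 215*x^9 + 3702*x^8 - 4992*x^7 - 62560*x^6 + 41184*x^5 + 454848*x^4 - 141056*x^3 - 1463040*x^2 + 172800*x + 1728000)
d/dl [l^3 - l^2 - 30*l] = 3*l^2 - 2*l - 30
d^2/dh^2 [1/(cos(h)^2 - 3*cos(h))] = (-(1 - cos(2*h))^2 - 45*cos(h)/4 - 11*cos(2*h)/2 + 9*cos(3*h)/4 + 33/2)/((cos(h) - 3)^3*cos(h)^3)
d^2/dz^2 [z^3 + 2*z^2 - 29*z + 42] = 6*z + 4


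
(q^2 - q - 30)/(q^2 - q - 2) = (-q^2 + q + 30)/(-q^2 + q + 2)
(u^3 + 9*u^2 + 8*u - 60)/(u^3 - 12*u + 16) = (u^2 + 11*u + 30)/(u^2 + 2*u - 8)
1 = 1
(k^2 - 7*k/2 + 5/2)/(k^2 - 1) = (k - 5/2)/(k + 1)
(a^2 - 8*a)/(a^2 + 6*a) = (a - 8)/(a + 6)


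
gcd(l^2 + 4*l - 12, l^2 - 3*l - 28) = 1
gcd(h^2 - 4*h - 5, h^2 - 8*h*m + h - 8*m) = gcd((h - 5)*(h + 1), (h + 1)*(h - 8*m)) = h + 1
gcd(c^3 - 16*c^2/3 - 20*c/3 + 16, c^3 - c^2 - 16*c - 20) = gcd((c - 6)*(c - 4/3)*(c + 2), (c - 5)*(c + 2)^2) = c + 2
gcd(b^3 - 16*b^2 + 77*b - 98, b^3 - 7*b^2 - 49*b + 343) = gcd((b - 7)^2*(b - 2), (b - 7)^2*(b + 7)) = b^2 - 14*b + 49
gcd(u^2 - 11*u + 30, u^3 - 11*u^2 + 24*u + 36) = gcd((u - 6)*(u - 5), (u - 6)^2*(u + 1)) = u - 6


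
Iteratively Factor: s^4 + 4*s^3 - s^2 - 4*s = (s + 4)*(s^3 - s) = s*(s + 4)*(s^2 - 1) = s*(s + 1)*(s + 4)*(s - 1)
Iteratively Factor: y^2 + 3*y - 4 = (y + 4)*(y - 1)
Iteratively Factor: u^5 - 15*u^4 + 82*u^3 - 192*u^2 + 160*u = (u - 4)*(u^4 - 11*u^3 + 38*u^2 - 40*u) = (u - 4)*(u - 2)*(u^3 - 9*u^2 + 20*u) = (u - 5)*(u - 4)*(u - 2)*(u^2 - 4*u) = u*(u - 5)*(u - 4)*(u - 2)*(u - 4)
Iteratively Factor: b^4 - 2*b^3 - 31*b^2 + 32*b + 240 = (b + 3)*(b^3 - 5*b^2 - 16*b + 80) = (b - 5)*(b + 3)*(b^2 - 16) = (b - 5)*(b - 4)*(b + 3)*(b + 4)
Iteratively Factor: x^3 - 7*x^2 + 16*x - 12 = (x - 3)*(x^2 - 4*x + 4) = (x - 3)*(x - 2)*(x - 2)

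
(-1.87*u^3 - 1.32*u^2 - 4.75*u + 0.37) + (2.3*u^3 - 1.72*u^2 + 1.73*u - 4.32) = 0.43*u^3 - 3.04*u^2 - 3.02*u - 3.95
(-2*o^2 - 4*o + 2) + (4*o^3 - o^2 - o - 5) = 4*o^3 - 3*o^2 - 5*o - 3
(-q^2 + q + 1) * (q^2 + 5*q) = -q^4 - 4*q^3 + 6*q^2 + 5*q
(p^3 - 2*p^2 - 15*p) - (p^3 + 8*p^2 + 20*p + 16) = -10*p^2 - 35*p - 16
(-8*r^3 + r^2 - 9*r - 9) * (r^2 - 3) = -8*r^5 + r^4 + 15*r^3 - 12*r^2 + 27*r + 27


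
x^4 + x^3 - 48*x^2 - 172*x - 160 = (x - 8)*(x + 2)^2*(x + 5)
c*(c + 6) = c^2 + 6*c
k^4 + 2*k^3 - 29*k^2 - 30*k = k*(k - 5)*(k + 1)*(k + 6)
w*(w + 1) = w^2 + w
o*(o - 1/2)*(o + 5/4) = o^3 + 3*o^2/4 - 5*o/8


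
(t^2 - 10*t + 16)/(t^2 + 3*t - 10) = (t - 8)/(t + 5)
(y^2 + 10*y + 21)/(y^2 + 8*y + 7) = (y + 3)/(y + 1)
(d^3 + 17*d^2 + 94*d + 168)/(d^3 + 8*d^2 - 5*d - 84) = (d + 6)/(d - 3)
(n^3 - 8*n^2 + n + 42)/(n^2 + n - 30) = (n^3 - 8*n^2 + n + 42)/(n^2 + n - 30)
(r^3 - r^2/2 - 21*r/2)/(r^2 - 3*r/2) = (2*r^2 - r - 21)/(2*r - 3)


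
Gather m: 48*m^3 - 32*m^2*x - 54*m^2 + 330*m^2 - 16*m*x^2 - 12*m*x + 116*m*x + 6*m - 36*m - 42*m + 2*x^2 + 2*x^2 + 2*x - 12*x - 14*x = 48*m^3 + m^2*(276 - 32*x) + m*(-16*x^2 + 104*x - 72) + 4*x^2 - 24*x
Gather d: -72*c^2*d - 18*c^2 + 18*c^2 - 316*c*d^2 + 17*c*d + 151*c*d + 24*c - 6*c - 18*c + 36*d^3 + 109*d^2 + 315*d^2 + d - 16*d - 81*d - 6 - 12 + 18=36*d^3 + d^2*(424 - 316*c) + d*(-72*c^2 + 168*c - 96)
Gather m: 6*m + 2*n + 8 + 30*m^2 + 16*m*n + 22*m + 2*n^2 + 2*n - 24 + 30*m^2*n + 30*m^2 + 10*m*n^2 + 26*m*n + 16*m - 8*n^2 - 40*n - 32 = m^2*(30*n + 60) + m*(10*n^2 + 42*n + 44) - 6*n^2 - 36*n - 48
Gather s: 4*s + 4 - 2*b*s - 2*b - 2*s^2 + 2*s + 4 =-2*b - 2*s^2 + s*(6 - 2*b) + 8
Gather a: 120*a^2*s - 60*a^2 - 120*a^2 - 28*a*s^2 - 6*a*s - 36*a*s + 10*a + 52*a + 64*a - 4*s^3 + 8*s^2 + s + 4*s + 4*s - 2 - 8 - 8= a^2*(120*s - 180) + a*(-28*s^2 - 42*s + 126) - 4*s^3 + 8*s^2 + 9*s - 18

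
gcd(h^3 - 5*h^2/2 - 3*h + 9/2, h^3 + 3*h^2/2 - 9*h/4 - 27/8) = h + 3/2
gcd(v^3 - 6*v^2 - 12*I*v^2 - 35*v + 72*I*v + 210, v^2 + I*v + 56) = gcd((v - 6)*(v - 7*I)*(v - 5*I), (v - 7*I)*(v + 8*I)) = v - 7*I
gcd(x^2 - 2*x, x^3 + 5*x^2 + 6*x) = x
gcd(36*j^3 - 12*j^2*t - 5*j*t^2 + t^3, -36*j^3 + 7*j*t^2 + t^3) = -6*j^2 + j*t + t^2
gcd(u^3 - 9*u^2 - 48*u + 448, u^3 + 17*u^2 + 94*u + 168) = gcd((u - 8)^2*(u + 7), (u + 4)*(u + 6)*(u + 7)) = u + 7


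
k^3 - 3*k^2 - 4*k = k*(k - 4)*(k + 1)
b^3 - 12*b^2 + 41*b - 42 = (b - 7)*(b - 3)*(b - 2)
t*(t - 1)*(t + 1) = t^3 - t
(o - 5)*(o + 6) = o^2 + o - 30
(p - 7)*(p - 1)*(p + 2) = p^3 - 6*p^2 - 9*p + 14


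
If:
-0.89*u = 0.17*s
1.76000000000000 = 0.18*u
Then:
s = -51.19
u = 9.78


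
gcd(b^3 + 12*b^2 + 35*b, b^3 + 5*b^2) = b^2 + 5*b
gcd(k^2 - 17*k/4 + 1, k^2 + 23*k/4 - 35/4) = 1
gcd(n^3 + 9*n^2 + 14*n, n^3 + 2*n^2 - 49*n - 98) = n^2 + 9*n + 14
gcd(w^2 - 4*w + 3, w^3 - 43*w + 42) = w - 1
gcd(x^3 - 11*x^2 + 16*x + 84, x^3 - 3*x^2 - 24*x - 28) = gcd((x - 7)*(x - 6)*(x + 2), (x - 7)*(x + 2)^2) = x^2 - 5*x - 14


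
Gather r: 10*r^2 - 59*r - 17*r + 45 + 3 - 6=10*r^2 - 76*r + 42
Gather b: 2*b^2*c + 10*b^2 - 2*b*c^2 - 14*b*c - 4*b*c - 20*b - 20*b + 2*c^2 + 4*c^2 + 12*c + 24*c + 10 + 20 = b^2*(2*c + 10) + b*(-2*c^2 - 18*c - 40) + 6*c^2 + 36*c + 30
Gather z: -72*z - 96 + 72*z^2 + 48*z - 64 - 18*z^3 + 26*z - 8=-18*z^3 + 72*z^2 + 2*z - 168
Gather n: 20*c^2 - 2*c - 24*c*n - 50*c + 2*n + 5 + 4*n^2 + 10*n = 20*c^2 - 52*c + 4*n^2 + n*(12 - 24*c) + 5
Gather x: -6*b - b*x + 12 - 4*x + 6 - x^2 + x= -6*b - x^2 + x*(-b - 3) + 18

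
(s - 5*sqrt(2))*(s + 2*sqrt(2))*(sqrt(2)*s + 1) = sqrt(2)*s^3 - 5*s^2 - 23*sqrt(2)*s - 20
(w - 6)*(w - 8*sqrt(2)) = w^2 - 8*sqrt(2)*w - 6*w + 48*sqrt(2)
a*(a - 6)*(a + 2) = a^3 - 4*a^2 - 12*a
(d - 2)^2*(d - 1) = d^3 - 5*d^2 + 8*d - 4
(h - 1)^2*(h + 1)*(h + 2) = h^4 + h^3 - 3*h^2 - h + 2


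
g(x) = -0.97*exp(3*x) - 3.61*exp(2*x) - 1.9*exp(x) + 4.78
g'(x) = -2.91*exp(3*x) - 7.22*exp(2*x) - 1.9*exp(x) = (-2.91*exp(2*x) - 7.22*exp(x) - 1.9)*exp(x)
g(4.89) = -2343729.50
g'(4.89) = -6966884.89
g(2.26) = -1198.62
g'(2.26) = -3242.26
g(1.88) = -435.73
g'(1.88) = -1141.60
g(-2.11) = 4.49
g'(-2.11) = -0.34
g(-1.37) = 4.05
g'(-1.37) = -1.00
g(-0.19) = 0.19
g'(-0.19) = -8.15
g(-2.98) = 4.67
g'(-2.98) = -0.12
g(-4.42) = 4.76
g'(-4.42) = -0.02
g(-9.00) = 4.78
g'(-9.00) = 0.00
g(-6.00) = 4.78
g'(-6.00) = 0.00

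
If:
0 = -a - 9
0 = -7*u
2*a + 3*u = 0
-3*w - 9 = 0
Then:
No Solution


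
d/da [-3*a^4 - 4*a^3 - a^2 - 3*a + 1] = -12*a^3 - 12*a^2 - 2*a - 3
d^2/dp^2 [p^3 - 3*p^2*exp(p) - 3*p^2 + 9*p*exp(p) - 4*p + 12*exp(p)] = -3*p^2*exp(p) - 3*p*exp(p) + 6*p + 24*exp(p) - 6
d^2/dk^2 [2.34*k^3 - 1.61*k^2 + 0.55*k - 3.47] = 14.04*k - 3.22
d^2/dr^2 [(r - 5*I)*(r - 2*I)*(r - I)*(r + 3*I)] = 12*r^2 - 30*I*r + 14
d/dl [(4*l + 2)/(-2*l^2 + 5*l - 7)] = 2*(4*l^2 + 4*l - 19)/(4*l^4 - 20*l^3 + 53*l^2 - 70*l + 49)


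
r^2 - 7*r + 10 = (r - 5)*(r - 2)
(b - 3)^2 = b^2 - 6*b + 9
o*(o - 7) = o^2 - 7*o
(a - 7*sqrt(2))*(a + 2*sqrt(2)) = a^2 - 5*sqrt(2)*a - 28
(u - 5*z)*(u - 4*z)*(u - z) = u^3 - 10*u^2*z + 29*u*z^2 - 20*z^3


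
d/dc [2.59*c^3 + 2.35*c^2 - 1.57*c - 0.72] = 7.77*c^2 + 4.7*c - 1.57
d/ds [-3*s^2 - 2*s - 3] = -6*s - 2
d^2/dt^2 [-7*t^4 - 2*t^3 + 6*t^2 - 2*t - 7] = -84*t^2 - 12*t + 12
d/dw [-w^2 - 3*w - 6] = -2*w - 3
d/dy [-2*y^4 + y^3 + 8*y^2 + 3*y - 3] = -8*y^3 + 3*y^2 + 16*y + 3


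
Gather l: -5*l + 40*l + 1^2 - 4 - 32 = 35*l - 35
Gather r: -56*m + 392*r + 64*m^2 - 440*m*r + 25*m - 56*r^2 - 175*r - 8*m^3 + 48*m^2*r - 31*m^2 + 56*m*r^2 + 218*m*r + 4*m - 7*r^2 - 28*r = -8*m^3 + 33*m^2 - 27*m + r^2*(56*m - 63) + r*(48*m^2 - 222*m + 189)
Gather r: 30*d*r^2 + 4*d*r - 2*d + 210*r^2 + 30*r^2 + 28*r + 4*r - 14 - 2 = -2*d + r^2*(30*d + 240) + r*(4*d + 32) - 16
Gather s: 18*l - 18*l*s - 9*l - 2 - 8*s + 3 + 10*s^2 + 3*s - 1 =9*l + 10*s^2 + s*(-18*l - 5)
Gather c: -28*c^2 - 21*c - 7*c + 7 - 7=-28*c^2 - 28*c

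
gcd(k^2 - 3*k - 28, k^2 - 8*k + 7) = k - 7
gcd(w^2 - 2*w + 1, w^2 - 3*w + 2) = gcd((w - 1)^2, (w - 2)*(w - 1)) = w - 1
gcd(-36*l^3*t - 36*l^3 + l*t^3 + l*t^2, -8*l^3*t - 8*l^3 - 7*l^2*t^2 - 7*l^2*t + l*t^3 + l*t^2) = l*t + l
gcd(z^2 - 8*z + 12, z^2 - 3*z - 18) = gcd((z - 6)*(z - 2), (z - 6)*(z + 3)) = z - 6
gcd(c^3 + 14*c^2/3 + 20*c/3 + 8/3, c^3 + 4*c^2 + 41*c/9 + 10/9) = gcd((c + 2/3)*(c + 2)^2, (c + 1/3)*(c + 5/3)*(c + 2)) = c + 2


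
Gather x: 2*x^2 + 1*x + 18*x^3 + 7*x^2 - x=18*x^3 + 9*x^2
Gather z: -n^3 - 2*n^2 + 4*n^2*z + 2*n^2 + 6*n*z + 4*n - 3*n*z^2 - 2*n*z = -n^3 - 3*n*z^2 + 4*n + z*(4*n^2 + 4*n)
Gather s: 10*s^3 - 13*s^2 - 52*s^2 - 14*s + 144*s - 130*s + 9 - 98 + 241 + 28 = 10*s^3 - 65*s^2 + 180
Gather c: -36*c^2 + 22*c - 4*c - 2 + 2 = -36*c^2 + 18*c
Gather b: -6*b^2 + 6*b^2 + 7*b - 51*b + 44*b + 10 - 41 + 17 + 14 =0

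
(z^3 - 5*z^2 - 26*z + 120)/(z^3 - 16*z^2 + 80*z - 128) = (z^2 - z - 30)/(z^2 - 12*z + 32)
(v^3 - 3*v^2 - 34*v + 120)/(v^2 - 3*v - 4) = (v^2 + v - 30)/(v + 1)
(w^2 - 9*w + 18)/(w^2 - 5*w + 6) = (w - 6)/(w - 2)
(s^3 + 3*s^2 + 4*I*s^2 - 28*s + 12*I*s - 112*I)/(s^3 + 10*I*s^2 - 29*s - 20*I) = (s^2 + 3*s - 28)/(s^2 + 6*I*s - 5)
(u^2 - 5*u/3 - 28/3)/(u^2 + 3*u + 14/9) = 3*(u - 4)/(3*u + 2)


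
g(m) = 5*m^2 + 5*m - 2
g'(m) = 10*m + 5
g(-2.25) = 12.06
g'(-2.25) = -17.50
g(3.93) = 94.87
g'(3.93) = 44.30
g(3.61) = 81.21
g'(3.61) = 41.10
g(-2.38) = 14.42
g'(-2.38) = -18.80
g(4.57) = 125.27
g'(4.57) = 50.70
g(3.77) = 87.91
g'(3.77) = 42.70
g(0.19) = -0.87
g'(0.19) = 6.90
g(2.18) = 32.66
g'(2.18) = 26.80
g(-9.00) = 358.00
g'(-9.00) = -85.00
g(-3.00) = 28.00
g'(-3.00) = -25.00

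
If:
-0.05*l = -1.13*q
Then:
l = 22.6*q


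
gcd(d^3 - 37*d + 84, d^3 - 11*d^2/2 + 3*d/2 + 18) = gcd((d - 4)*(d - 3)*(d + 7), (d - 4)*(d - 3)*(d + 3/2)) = d^2 - 7*d + 12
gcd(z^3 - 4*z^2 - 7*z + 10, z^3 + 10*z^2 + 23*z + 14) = z + 2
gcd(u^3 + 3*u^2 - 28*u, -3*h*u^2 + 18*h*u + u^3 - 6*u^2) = u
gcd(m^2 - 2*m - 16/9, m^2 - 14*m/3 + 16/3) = m - 8/3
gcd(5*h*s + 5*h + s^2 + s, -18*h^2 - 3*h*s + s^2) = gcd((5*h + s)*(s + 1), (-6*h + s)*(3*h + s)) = 1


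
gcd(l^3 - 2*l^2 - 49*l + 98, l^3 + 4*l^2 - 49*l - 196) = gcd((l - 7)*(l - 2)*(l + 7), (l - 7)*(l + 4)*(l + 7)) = l^2 - 49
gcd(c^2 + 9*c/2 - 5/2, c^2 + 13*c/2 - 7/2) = c - 1/2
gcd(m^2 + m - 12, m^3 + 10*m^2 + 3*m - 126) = m - 3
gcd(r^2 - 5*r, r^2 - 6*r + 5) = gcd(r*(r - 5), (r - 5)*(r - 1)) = r - 5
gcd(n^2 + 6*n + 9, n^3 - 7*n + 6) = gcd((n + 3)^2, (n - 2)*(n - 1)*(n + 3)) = n + 3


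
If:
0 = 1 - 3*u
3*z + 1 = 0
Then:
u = 1/3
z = -1/3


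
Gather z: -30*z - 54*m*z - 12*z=z*(-54*m - 42)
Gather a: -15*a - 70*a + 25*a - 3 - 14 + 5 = -60*a - 12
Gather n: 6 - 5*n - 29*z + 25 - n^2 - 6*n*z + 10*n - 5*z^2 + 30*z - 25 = -n^2 + n*(5 - 6*z) - 5*z^2 + z + 6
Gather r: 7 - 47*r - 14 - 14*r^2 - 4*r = -14*r^2 - 51*r - 7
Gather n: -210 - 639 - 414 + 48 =-1215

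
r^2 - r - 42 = (r - 7)*(r + 6)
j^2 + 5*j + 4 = (j + 1)*(j + 4)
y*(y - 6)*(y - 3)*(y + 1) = y^4 - 8*y^3 + 9*y^2 + 18*y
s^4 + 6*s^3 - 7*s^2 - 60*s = s*(s - 3)*(s + 4)*(s + 5)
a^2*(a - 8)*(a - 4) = a^4 - 12*a^3 + 32*a^2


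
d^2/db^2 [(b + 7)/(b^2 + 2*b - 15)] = 2*(4*(b + 1)^2*(b + 7) - 3*(b + 3)*(b^2 + 2*b - 15))/(b^2 + 2*b - 15)^3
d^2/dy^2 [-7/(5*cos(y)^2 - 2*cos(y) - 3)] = 7*(200*sin(y)^4 - 228*sin(y)^2 + 63*cos(y) - 15*cos(3*y) - 48)/(2*(cos(y) - 1)^3*(5*cos(y) + 3)^3)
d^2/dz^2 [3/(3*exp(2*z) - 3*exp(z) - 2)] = 9*((1 - 4*exp(z))*(-3*exp(2*z) + 3*exp(z) + 2) - 6*(2*exp(z) - 1)^2*exp(z))*exp(z)/(-3*exp(2*z) + 3*exp(z) + 2)^3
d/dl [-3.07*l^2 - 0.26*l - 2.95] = -6.14*l - 0.26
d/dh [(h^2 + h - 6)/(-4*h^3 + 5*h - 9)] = (-(2*h + 1)*(4*h^3 - 5*h + 9) + (12*h^2 - 5)*(h^2 + h - 6))/(4*h^3 - 5*h + 9)^2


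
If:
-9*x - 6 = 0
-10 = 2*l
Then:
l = -5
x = -2/3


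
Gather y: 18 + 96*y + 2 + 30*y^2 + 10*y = 30*y^2 + 106*y + 20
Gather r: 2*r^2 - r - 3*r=2*r^2 - 4*r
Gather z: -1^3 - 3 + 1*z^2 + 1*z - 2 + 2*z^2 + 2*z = 3*z^2 + 3*z - 6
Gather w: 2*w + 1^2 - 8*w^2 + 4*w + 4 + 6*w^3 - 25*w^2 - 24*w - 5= 6*w^3 - 33*w^2 - 18*w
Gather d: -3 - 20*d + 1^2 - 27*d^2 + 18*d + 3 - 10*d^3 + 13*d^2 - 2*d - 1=-10*d^3 - 14*d^2 - 4*d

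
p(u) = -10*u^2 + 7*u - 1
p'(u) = 7 - 20*u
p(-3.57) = -153.44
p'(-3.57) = 78.40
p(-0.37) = -4.96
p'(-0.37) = 14.40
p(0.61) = -0.45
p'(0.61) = -5.20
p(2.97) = -68.42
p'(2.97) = -52.40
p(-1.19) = -23.49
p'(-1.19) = 30.80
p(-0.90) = -15.40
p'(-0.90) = 25.00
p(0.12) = -0.30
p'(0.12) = 4.60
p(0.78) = -1.62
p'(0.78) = -8.60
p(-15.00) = -2356.00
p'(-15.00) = 307.00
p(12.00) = -1357.00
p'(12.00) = -233.00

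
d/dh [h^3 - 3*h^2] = 3*h*(h - 2)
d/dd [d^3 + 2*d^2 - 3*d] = 3*d^2 + 4*d - 3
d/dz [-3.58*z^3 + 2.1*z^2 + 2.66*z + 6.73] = -10.74*z^2 + 4.2*z + 2.66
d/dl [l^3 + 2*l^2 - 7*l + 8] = 3*l^2 + 4*l - 7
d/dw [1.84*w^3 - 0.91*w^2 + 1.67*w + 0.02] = 5.52*w^2 - 1.82*w + 1.67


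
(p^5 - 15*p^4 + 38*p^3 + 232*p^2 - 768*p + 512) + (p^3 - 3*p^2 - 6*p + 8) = p^5 - 15*p^4 + 39*p^3 + 229*p^2 - 774*p + 520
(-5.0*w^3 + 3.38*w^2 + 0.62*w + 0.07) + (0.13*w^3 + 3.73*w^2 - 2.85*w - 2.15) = -4.87*w^3 + 7.11*w^2 - 2.23*w - 2.08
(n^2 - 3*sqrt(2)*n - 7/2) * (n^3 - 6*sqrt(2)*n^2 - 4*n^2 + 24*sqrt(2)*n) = n^5 - 9*sqrt(2)*n^4 - 4*n^4 + 65*n^3/2 + 36*sqrt(2)*n^3 - 130*n^2 + 21*sqrt(2)*n^2 - 84*sqrt(2)*n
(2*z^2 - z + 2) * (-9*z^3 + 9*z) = -18*z^5 + 9*z^4 - 9*z^2 + 18*z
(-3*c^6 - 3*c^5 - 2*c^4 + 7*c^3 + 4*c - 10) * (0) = 0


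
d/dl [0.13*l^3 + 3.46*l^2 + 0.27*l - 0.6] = 0.39*l^2 + 6.92*l + 0.27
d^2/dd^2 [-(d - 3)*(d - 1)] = -2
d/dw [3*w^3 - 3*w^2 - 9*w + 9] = 9*w^2 - 6*w - 9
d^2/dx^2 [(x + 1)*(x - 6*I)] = 2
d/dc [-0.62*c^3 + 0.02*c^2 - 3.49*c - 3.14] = -1.86*c^2 + 0.04*c - 3.49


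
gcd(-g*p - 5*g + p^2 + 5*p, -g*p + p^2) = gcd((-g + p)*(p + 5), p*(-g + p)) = -g + p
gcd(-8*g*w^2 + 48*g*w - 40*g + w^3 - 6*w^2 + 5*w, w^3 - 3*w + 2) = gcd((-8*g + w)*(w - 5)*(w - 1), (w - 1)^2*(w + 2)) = w - 1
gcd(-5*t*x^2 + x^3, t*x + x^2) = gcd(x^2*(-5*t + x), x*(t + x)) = x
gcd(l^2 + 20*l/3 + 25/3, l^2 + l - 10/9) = l + 5/3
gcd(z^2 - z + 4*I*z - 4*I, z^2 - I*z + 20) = z + 4*I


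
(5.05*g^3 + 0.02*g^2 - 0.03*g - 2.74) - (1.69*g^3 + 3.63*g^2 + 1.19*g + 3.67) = 3.36*g^3 - 3.61*g^2 - 1.22*g - 6.41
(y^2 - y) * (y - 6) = y^3 - 7*y^2 + 6*y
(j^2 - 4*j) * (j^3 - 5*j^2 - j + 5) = j^5 - 9*j^4 + 19*j^3 + 9*j^2 - 20*j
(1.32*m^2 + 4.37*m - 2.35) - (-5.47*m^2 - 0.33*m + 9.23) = 6.79*m^2 + 4.7*m - 11.58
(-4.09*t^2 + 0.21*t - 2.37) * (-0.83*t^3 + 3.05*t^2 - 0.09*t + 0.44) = 3.3947*t^5 - 12.6488*t^4 + 2.9757*t^3 - 9.047*t^2 + 0.3057*t - 1.0428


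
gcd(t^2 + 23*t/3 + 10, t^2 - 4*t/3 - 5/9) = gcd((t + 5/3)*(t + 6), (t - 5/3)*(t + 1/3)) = 1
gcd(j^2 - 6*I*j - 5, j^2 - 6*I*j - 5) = j^2 - 6*I*j - 5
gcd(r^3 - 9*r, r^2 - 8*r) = r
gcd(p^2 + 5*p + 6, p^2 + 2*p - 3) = p + 3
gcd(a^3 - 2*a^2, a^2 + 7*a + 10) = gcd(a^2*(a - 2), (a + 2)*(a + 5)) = 1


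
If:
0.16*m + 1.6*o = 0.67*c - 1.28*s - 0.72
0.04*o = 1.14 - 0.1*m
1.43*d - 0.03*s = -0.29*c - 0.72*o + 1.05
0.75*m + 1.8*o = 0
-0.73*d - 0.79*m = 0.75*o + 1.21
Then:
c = 74.61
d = -10.61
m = 13.68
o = -5.70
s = 43.91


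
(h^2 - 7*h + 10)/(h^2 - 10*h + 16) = (h - 5)/(h - 8)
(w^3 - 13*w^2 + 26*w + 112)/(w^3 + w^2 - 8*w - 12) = (w^2 - 15*w + 56)/(w^2 - w - 6)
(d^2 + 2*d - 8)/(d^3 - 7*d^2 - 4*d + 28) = (d + 4)/(d^2 - 5*d - 14)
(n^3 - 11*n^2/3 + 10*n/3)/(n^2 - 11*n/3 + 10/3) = n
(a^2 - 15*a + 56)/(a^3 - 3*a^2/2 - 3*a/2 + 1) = 2*(a^2 - 15*a + 56)/(2*a^3 - 3*a^2 - 3*a + 2)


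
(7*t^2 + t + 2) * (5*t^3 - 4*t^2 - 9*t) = 35*t^5 - 23*t^4 - 57*t^3 - 17*t^2 - 18*t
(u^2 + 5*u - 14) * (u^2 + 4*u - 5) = u^4 + 9*u^3 + u^2 - 81*u + 70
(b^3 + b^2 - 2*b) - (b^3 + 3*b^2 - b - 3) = -2*b^2 - b + 3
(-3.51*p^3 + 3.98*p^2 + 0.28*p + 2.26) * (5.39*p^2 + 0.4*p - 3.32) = -18.9189*p^5 + 20.0482*p^4 + 14.7544*p^3 - 0.920200000000001*p^2 - 0.0256000000000002*p - 7.5032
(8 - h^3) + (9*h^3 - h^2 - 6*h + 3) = 8*h^3 - h^2 - 6*h + 11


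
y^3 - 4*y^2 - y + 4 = (y - 4)*(y - 1)*(y + 1)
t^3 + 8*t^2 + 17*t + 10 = (t + 1)*(t + 2)*(t + 5)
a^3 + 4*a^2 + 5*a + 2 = (a + 1)^2*(a + 2)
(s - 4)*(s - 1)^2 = s^3 - 6*s^2 + 9*s - 4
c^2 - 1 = (c - 1)*(c + 1)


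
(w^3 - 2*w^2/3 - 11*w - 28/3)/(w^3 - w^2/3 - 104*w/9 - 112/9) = 3*(w + 1)/(3*w + 4)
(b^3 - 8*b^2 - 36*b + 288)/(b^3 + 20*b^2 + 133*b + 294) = (b^2 - 14*b + 48)/(b^2 + 14*b + 49)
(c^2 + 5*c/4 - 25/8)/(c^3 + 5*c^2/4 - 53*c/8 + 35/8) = (2*c + 5)/(2*c^2 + 5*c - 7)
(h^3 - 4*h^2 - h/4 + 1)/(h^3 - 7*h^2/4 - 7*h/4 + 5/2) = (4*h^3 - 16*h^2 - h + 4)/(4*h^3 - 7*h^2 - 7*h + 10)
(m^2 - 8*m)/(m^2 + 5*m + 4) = m*(m - 8)/(m^2 + 5*m + 4)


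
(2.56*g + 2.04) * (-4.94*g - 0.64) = -12.6464*g^2 - 11.716*g - 1.3056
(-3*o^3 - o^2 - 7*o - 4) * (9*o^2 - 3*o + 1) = -27*o^5 - 63*o^3 - 16*o^2 + 5*o - 4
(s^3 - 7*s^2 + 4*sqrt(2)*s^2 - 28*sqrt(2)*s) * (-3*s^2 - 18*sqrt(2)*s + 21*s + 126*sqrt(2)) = -3*s^5 - 30*sqrt(2)*s^4 + 42*s^4 - 291*s^3 + 420*sqrt(2)*s^3 - 1470*sqrt(2)*s^2 + 2016*s^2 - 7056*s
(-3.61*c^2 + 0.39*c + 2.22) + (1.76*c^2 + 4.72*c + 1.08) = -1.85*c^2 + 5.11*c + 3.3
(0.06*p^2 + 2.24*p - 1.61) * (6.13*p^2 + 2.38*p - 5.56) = 0.3678*p^4 + 13.874*p^3 - 4.8717*p^2 - 16.2862*p + 8.9516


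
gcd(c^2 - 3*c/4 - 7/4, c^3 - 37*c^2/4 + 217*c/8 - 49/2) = c - 7/4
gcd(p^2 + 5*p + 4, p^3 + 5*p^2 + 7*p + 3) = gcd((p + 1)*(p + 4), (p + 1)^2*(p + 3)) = p + 1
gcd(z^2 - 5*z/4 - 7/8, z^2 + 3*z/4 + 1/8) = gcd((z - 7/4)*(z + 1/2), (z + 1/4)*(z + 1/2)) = z + 1/2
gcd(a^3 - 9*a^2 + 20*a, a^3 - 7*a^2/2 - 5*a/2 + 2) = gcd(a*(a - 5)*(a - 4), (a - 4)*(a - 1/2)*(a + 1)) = a - 4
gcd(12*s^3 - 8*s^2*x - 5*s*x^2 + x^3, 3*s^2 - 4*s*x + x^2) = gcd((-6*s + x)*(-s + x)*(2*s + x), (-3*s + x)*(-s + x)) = -s + x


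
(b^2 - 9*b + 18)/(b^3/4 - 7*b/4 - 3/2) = 4*(b - 6)/(b^2 + 3*b + 2)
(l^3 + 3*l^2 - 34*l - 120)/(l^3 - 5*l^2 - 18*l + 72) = (l + 5)/(l - 3)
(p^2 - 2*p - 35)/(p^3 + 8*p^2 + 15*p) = (p - 7)/(p*(p + 3))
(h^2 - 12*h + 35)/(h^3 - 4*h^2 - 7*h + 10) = (h - 7)/(h^2 + h - 2)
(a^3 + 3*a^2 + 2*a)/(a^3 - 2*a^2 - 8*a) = (a + 1)/(a - 4)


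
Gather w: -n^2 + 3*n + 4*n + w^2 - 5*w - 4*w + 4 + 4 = -n^2 + 7*n + w^2 - 9*w + 8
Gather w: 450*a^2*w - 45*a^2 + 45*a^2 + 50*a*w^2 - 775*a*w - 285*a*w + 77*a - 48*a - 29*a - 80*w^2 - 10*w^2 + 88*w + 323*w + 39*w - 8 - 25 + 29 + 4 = w^2*(50*a - 90) + w*(450*a^2 - 1060*a + 450)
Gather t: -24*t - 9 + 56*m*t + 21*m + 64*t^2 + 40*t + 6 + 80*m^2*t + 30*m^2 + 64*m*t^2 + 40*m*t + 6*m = 30*m^2 + 27*m + t^2*(64*m + 64) + t*(80*m^2 + 96*m + 16) - 3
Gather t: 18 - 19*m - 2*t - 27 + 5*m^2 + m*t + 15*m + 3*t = 5*m^2 - 4*m + t*(m + 1) - 9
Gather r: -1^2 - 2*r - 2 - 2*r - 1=-4*r - 4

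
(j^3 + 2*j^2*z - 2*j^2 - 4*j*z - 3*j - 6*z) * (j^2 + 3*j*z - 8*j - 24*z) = j^5 + 5*j^4*z - 10*j^4 + 6*j^3*z^2 - 50*j^3*z + 13*j^3 - 60*j^2*z^2 + 65*j^2*z + 24*j^2 + 78*j*z^2 + 120*j*z + 144*z^2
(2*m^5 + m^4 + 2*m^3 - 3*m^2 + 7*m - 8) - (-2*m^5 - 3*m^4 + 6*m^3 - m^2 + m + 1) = 4*m^5 + 4*m^4 - 4*m^3 - 2*m^2 + 6*m - 9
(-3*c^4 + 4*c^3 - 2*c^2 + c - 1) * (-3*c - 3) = 9*c^5 - 3*c^4 - 6*c^3 + 3*c^2 + 3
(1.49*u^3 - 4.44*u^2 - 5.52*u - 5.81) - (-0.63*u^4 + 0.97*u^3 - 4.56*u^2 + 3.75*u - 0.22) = 0.63*u^4 + 0.52*u^3 + 0.119999999999999*u^2 - 9.27*u - 5.59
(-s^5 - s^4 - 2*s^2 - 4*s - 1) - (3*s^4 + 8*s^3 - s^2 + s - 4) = -s^5 - 4*s^4 - 8*s^3 - s^2 - 5*s + 3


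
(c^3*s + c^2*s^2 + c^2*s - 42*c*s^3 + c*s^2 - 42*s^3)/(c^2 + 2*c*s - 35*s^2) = s*(-c^2 + 6*c*s - c + 6*s)/(-c + 5*s)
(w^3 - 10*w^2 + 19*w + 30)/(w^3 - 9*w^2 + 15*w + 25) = (w - 6)/(w - 5)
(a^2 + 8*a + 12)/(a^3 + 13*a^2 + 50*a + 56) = (a + 6)/(a^2 + 11*a + 28)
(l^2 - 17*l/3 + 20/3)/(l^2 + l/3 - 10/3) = (l - 4)/(l + 2)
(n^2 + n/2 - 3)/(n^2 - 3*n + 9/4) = 2*(n + 2)/(2*n - 3)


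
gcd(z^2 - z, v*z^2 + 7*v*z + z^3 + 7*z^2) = z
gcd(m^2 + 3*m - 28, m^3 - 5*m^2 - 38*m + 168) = m - 4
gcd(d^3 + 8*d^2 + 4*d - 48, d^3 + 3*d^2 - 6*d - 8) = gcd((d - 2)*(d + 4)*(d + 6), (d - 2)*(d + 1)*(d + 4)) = d^2 + 2*d - 8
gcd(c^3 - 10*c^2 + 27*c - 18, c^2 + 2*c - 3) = c - 1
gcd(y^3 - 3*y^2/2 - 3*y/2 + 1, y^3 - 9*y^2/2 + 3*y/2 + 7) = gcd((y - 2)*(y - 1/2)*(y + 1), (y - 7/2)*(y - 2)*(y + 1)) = y^2 - y - 2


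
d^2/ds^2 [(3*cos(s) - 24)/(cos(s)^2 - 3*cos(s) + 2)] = 3*(-9*(1 - cos(2*s))^2*cos(s)/4 + 29*(1 - cos(2*s))^2/4 + 133*cos(s) + 6*cos(2*s) - 33*cos(3*s)/2 + cos(5*s)/2 - 123)/((cos(s) - 2)^3*(cos(s) - 1)^3)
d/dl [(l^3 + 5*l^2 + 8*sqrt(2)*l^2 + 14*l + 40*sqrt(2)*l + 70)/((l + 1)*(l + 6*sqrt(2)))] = (l^4 + 2*l^3 + 12*sqrt(2)*l^3 + 16*sqrt(2)*l^2 + 87*l^2 + 52*l + 60*sqrt(2)*l - 336*sqrt(2) + 410)/(l^4 + 2*l^3 + 12*sqrt(2)*l^3 + 24*sqrt(2)*l^2 + 73*l^2 + 12*sqrt(2)*l + 144*l + 72)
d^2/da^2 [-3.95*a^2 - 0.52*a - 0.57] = -7.90000000000000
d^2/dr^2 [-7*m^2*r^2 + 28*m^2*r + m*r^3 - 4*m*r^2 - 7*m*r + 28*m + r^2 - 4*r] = -14*m^2 + 6*m*r - 8*m + 2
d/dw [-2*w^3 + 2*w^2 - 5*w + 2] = -6*w^2 + 4*w - 5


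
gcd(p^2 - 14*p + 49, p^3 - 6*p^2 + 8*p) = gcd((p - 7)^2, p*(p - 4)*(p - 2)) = 1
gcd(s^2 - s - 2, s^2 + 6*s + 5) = s + 1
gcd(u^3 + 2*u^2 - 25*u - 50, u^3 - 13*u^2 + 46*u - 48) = 1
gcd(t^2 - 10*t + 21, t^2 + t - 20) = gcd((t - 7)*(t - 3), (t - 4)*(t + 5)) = 1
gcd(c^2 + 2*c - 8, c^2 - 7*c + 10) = c - 2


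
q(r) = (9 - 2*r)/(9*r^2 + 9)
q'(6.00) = 0.00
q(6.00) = -0.00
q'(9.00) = 0.00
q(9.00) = -0.01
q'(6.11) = -0.00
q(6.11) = -0.01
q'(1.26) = -0.36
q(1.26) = 0.28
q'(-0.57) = 0.56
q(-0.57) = 0.85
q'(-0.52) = 0.54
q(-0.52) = 0.88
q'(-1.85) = 0.22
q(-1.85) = 0.32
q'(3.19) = -0.03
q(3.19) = 0.03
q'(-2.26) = 0.15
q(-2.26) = 0.25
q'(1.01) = -0.49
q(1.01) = 0.38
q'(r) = -18*r*(9 - 2*r)/(9*r^2 + 9)^2 - 2/(9*r^2 + 9) = 2*(r^2 - 9*r - 1)/(9*(r^4 + 2*r^2 + 1))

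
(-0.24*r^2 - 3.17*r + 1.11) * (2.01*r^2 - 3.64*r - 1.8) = -0.4824*r^4 - 5.4981*r^3 + 14.2019*r^2 + 1.6656*r - 1.998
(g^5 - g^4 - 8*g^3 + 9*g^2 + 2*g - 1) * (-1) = -g^5 + g^4 + 8*g^3 - 9*g^2 - 2*g + 1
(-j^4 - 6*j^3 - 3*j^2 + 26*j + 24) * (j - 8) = -j^5 + 2*j^4 + 45*j^3 + 50*j^2 - 184*j - 192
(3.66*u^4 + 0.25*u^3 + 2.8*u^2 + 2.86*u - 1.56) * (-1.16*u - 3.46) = -4.2456*u^5 - 12.9536*u^4 - 4.113*u^3 - 13.0056*u^2 - 8.086*u + 5.3976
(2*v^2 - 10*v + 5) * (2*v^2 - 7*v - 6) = 4*v^4 - 34*v^3 + 68*v^2 + 25*v - 30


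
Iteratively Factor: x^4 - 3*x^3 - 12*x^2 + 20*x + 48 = (x + 2)*(x^3 - 5*x^2 - 2*x + 24) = (x - 4)*(x + 2)*(x^2 - x - 6) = (x - 4)*(x - 3)*(x + 2)*(x + 2)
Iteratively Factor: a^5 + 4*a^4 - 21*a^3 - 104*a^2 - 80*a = (a - 5)*(a^4 + 9*a^3 + 24*a^2 + 16*a) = a*(a - 5)*(a^3 + 9*a^2 + 24*a + 16) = a*(a - 5)*(a + 1)*(a^2 + 8*a + 16) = a*(a - 5)*(a + 1)*(a + 4)*(a + 4)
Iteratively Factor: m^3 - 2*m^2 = (m)*(m^2 - 2*m) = m^2*(m - 2)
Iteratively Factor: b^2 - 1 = (b - 1)*(b + 1)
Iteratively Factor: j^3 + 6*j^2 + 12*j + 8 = (j + 2)*(j^2 + 4*j + 4) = (j + 2)^2*(j + 2)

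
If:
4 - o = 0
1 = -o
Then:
No Solution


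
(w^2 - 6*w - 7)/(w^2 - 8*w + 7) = (w + 1)/(w - 1)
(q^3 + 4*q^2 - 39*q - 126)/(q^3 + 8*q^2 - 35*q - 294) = (q + 3)/(q + 7)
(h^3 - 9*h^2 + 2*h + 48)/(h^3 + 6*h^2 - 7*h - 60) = (h^2 - 6*h - 16)/(h^2 + 9*h + 20)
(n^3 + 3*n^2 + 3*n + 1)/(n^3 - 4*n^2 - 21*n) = (n^3 + 3*n^2 + 3*n + 1)/(n*(n^2 - 4*n - 21))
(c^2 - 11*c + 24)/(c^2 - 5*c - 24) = (c - 3)/(c + 3)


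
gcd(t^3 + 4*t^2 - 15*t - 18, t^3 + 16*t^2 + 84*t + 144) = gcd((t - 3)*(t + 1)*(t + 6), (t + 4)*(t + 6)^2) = t + 6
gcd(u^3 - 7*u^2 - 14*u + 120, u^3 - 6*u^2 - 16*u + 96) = u^2 - 2*u - 24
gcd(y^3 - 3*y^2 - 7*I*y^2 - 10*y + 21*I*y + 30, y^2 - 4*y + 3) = y - 3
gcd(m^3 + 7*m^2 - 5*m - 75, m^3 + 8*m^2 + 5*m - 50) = m^2 + 10*m + 25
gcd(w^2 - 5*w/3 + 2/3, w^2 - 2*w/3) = w - 2/3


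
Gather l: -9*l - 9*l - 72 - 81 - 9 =-18*l - 162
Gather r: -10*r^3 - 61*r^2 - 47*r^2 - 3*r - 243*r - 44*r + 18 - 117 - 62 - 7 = -10*r^3 - 108*r^2 - 290*r - 168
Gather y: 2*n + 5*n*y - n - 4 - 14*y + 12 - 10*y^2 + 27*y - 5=n - 10*y^2 + y*(5*n + 13) + 3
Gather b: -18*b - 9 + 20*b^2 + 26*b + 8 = 20*b^2 + 8*b - 1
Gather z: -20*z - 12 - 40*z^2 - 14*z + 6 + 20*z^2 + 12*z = -20*z^2 - 22*z - 6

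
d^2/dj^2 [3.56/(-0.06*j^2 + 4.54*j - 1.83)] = (0.025632*j^2 - 1.939488*j - 3.56*(0.12*j - 4.54)*(0.24*j - 9.08) + 0.781776)/(0.06*j^2 - 4.54*j + 1.83)^3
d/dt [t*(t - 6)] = 2*t - 6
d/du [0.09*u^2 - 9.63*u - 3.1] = 0.18*u - 9.63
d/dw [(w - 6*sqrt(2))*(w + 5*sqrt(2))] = 2*w - sqrt(2)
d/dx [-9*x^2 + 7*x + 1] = 7 - 18*x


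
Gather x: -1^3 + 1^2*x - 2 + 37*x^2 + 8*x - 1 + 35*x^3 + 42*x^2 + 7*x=35*x^3 + 79*x^2 + 16*x - 4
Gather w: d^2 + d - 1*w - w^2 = d^2 + d - w^2 - w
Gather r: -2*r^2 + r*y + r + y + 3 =-2*r^2 + r*(y + 1) + y + 3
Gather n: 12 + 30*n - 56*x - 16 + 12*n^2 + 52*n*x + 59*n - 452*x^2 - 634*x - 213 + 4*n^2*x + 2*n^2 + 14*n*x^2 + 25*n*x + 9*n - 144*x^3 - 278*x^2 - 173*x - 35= n^2*(4*x + 14) + n*(14*x^2 + 77*x + 98) - 144*x^3 - 730*x^2 - 863*x - 252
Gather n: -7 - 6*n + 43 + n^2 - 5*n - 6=n^2 - 11*n + 30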